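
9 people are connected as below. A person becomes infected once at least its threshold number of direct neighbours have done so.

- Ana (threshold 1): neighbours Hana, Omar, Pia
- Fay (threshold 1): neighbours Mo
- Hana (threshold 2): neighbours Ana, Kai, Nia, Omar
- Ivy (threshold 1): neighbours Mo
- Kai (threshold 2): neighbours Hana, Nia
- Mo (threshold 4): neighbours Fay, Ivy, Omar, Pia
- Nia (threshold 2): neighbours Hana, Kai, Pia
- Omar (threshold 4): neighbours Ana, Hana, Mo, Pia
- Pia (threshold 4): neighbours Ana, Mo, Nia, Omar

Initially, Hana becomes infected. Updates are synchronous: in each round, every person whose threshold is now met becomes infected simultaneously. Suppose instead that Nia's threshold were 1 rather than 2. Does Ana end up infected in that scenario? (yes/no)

yes

With Nia's threshold at 1:
Round 1 — Hana becomes infected (initial).
Round 2 — checking thresholds:
  Ana: 1 of 3 neighbours ≥ 1, becomes infected.
  Kai: 1 of 2 neighbours < 2, below threshold.
  Nia: 1 of 3 neighbours ≥ 1, becomes infected.
  Omar: 1 of 4 neighbours < 4, below threshold.
Round 3 — checking thresholds:
  Kai: 2 of 2 neighbours ≥ 2, becomes infected.
  Omar: 2 of 4 neighbours < 4, below threshold.
  Pia: 2 of 4 neighbours < 4, below threshold.
Round 4 — no new infections; cascade stops.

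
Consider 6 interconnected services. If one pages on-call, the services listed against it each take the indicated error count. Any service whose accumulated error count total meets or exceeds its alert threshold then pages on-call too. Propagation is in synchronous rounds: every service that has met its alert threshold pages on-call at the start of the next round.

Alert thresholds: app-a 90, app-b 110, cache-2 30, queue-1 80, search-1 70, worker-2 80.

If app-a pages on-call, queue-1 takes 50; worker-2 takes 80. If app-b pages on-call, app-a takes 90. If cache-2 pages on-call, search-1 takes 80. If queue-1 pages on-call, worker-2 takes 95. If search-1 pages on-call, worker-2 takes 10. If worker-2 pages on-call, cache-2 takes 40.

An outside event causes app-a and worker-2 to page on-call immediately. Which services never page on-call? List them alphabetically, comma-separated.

Round 1 — app-a, worker-2 page on-call (initial).
  cache-2: +40 → 40 ≥ 30
  queue-1: +50 → 50 < 80
Round 2 — cache-2 pages on-call.
  search-1: +80 → 80 ≥ 70
Round 3 — search-1 pages on-call.
No further pages.

app-b, queue-1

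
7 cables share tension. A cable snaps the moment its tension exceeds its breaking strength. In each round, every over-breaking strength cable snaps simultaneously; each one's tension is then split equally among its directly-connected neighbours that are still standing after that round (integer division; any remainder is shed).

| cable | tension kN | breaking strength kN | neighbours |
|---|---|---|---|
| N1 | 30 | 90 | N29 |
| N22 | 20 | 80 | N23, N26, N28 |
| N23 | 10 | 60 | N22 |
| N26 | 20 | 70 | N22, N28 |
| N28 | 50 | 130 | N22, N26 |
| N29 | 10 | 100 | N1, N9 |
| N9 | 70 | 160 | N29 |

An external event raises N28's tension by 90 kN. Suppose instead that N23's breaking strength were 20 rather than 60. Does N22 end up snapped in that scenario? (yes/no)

With N23's breaking strength at 20:
Round 1 — N28 at 140 > 130. N28 snaps.
  N28 sheds 140 kN to N22, N26: 70 each.
    N22: 20+70 = 90 > 80
    N26: 20+70 = 90 > 70
Round 2 — N22, N26 snap.
  N22 sheds 90 kN to N23: 90 each.
    N23: 10+90 = 100 > 20
  N26 sheds 90 kN: no online neighbours, lost.
Round 3 — N23 snaps.
  N23 sheds 100 kN: no online neighbours, lost.
No further breaks.

yes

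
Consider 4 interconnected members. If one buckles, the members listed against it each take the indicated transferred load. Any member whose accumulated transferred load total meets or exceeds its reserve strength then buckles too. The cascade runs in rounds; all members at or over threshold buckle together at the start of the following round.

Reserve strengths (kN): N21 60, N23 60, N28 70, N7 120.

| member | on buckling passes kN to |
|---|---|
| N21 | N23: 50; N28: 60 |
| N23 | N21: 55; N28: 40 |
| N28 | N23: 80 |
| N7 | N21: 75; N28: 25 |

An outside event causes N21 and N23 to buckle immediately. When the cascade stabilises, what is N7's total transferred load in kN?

0

Round 1 — N21, N23 buckle (initial).
  N28: +60+40 → 100 ≥ 70
Round 2 — N28 buckles.
No further bucklings.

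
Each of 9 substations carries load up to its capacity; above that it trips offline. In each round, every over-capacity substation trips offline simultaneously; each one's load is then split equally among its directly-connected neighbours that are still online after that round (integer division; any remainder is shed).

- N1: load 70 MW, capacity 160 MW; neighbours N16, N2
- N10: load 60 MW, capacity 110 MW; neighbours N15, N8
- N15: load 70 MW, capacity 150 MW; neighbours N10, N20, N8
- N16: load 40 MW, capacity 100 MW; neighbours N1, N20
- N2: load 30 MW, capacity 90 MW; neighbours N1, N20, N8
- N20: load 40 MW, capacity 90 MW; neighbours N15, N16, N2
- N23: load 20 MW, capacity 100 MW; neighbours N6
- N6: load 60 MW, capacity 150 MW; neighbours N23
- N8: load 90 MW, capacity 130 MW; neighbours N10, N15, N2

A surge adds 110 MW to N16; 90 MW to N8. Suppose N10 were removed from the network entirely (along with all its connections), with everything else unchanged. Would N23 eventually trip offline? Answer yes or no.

With N10 removed:
Round 1 — N16 at 150 > 100; N8 at 180 > 130. N16, N8 trip offline.
  N16 sheds 150 MW to N1, N20: 75 each.
    N1: 70+75 = 145 ≤ 160
    N20: 40+75 = 115 > 90
  N8 sheds 180 MW to N15, N2: 90 each.
    N15: 70+90 = 160 > 150
    N2: 30+90 = 120 > 90
Round 2 — N15, N2, N20 trip offline.
  N15 sheds 160 MW: no online neighbours, lost.
  N2 sheds 120 MW to N1: 120 each.
    N1: 145+120 = 265 > 160
  N20 sheds 115 MW: no online neighbours, lost.
Round 3 — N1 trips offline.
  N1 sheds 265 MW: no online neighbours, lost.
No further trips.

no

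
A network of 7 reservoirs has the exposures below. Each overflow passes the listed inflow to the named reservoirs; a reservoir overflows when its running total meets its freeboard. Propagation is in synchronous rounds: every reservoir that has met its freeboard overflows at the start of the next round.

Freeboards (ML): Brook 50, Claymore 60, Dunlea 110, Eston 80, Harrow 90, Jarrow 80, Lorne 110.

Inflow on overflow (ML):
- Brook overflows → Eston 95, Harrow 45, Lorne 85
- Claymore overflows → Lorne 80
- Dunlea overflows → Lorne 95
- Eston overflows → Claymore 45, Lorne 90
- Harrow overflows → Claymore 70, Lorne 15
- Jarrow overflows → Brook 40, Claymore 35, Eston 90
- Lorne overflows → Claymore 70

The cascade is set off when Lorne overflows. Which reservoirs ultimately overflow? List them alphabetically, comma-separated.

Claymore, Lorne

Round 1 — Lorne overflows (initial).
  Claymore: +70 → 70 ≥ 60
Round 2 — Claymore overflows.
No further overflows.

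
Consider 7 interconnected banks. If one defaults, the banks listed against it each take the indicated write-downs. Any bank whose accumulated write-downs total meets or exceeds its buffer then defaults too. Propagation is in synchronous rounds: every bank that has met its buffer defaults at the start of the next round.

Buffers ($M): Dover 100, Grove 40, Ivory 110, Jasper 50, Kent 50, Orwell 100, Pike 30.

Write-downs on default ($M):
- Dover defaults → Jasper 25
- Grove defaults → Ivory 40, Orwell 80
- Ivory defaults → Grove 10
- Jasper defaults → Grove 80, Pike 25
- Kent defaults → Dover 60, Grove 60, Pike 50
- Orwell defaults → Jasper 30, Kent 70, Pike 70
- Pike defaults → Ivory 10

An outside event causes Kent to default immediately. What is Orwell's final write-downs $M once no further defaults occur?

80

Round 1 — Kent defaults (initial).
  Dover: +60 → 60 < 100
  Grove: +60 → 60 ≥ 40
  Pike: +50 → 50 ≥ 30
Round 2 — Grove, Pike default.
  Ivory: +40+10 → 50 < 110
  Orwell: +80 → 80 < 100
No further defaults.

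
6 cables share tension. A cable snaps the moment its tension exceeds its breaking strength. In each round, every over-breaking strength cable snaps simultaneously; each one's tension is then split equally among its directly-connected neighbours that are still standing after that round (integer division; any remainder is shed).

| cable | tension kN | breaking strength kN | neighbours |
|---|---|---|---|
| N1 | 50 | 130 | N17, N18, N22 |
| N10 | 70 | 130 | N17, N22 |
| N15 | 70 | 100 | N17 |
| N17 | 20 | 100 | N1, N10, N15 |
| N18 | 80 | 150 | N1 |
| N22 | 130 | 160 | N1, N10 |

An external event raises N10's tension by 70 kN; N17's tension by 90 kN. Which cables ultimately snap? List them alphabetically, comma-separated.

N1, N10, N15, N17, N18, N22

Round 1 — N10 at 140 > 130; N17 at 110 > 100. N10, N17 snap.
  N10 sheds 140 kN to N22: 140 each.
    N22: 130+140 = 270 > 160
  N17 sheds 110 kN to N1, N15: 55 each.
    N1: 50+55 = 105 ≤ 130
    N15: 70+55 = 125 > 100
Round 2 — N15, N22 snap.
  N15 sheds 125 kN: no online neighbours, lost.
  N22 sheds 270 kN to N1: 270 each.
    N1: 105+270 = 375 > 130
Round 3 — N1 snaps.
  N1 sheds 375 kN to N18: 375 each.
    N18: 80+375 = 455 > 150
Round 4 — N18 snaps.
  N18 sheds 455 kN: no online neighbours, lost.
No further breaks.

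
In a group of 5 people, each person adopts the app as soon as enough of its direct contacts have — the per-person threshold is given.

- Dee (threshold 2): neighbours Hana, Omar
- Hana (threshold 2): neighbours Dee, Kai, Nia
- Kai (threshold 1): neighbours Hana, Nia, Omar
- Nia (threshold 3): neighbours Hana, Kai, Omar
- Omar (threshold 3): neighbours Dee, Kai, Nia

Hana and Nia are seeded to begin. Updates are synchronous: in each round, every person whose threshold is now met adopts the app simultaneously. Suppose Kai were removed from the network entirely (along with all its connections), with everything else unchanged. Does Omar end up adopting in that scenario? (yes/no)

With Kai removed:
Round 1 — Hana, Nia adopt the app (initial).
Round 2 — no new adoptions; cascade stops.

no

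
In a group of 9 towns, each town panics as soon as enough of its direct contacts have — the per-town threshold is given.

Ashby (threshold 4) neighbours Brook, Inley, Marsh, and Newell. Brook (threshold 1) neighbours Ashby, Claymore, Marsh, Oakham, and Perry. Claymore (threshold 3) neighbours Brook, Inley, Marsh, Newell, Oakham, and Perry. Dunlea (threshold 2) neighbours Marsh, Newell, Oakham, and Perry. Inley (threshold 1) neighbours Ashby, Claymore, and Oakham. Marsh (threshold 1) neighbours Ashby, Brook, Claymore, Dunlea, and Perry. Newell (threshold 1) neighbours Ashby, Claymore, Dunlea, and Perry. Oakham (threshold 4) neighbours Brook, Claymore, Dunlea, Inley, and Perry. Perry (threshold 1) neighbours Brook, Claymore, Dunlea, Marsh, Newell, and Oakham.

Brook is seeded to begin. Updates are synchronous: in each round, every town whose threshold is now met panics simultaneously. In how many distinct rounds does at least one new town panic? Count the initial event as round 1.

Round 1 — Brook panics (initial).
Round 2 — checking thresholds:
  Ashby: 1 of 4 neighbours < 4, holds.
  Claymore: 1 of 6 neighbours < 3, holds.
  Marsh: 1 of 5 neighbours ≥ 1, panics.
  Oakham: 1 of 5 neighbours < 4, holds.
  Perry: 1 of 6 neighbours ≥ 1, panics.
Round 3 — checking thresholds:
  Ashby: 2 of 4 neighbours < 4, holds.
  Claymore: 3 of 6 neighbours ≥ 3, panics.
  Dunlea: 2 of 4 neighbours ≥ 2, panics.
  Newell: 1 of 4 neighbours ≥ 1, panics.
  Oakham: 2 of 5 neighbours < 4, holds.
Round 4 — checking thresholds:
  Ashby: 3 of 4 neighbours < 4, holds.
  Inley: 1 of 3 neighbours ≥ 1, panics.
  Oakham: 4 of 5 neighbours ≥ 4, panics.
Round 5 — checking thresholds:
  Ashby: 4 of 4 neighbours ≥ 4, panics.
Round 6 — no new panics; cascade stops.

5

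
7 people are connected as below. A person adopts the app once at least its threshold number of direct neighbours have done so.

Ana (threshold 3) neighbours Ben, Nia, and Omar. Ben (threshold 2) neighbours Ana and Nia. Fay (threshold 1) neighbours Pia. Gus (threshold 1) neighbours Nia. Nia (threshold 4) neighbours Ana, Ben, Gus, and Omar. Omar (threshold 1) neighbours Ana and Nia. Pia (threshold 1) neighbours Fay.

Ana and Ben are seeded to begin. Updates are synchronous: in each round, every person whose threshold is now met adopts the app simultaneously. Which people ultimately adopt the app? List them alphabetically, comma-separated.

Round 1 — Ana, Ben adopt the app (initial).
Round 2 — checking thresholds:
  Nia: 2 of 4 neighbours < 4, not yet.
  Omar: 1 of 2 neighbours ≥ 1, adopts the app.
Round 3 — no new adoptions; cascade stops.

Ana, Ben, Omar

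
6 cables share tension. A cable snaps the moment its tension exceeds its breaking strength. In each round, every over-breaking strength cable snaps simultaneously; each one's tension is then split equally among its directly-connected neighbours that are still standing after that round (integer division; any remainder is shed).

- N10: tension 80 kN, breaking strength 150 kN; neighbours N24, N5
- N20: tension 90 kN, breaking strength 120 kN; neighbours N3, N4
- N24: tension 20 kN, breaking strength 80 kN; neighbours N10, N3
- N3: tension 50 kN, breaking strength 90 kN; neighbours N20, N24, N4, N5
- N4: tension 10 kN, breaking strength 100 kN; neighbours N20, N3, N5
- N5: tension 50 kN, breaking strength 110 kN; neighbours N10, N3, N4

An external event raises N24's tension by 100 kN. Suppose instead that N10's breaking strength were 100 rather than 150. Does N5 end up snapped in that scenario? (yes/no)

With N10's breaking strength at 100:
Round 1 — N24 at 120 > 80. N24 snaps.
  N24 sheds 120 kN to N10, N3: 60 each.
    N10: 80+60 = 140 > 100
    N3: 50+60 = 110 > 90
Round 2 — N10, N3 snap.
  N10 sheds 140 kN to N5: 140 each.
    N5: 50+140 = 190 > 110
  N3 sheds 110 kN to N20, N4, N5: 36 each (2 lost).
    N20: 90+36 = 126 > 120
    N4: 10+36 = 46 ≤ 100
    N5: 190+36 = 226 > 110
Round 3 — N20, N5 snap.
  N20 sheds 126 kN to N4: 126 each.
    N4: 46+126 = 172 > 100
  N5 sheds 226 kN to N4: 226 each.
    N4: 172+226 = 398 > 100
Round 4 — N4 snaps.
  N4 sheds 398 kN: no online neighbours, lost.
No further breaks.

yes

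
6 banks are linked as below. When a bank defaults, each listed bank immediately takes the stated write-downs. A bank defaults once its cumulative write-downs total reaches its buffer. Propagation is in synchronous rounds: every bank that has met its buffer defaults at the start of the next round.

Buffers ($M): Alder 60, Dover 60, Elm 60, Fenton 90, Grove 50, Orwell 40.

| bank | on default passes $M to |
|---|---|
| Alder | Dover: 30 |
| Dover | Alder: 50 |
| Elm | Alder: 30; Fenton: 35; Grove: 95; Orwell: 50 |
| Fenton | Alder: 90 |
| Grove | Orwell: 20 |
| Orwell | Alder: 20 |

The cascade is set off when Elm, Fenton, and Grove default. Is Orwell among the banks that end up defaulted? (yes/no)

yes

Round 1 — Elm, Fenton, Grove default (initial).
  Alder: +30+90 → 120 ≥ 60
  Orwell: +50+20 → 70 ≥ 40
Round 2 — Alder, Orwell default.
  Dover: +30 → 30 < 60
No further defaults.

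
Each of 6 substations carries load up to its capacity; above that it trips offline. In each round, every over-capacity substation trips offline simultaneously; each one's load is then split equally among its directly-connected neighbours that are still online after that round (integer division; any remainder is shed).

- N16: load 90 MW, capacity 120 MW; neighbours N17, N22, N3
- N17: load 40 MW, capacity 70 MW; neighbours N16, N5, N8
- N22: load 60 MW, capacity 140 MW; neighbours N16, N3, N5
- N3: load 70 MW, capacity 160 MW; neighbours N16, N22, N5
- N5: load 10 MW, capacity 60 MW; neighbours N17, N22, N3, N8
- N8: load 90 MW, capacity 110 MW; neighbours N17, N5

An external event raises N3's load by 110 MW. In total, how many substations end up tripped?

6

Round 1 — N3 at 180 > 160. N3 trips offline.
  N3 sheds 180 MW to N16, N22, N5: 60 each.
    N16: 90+60 = 150 > 120
    N22: 60+60 = 120 ≤ 140
    N5: 10+60 = 70 > 60
Round 2 — N16, N5 trip offline.
  N16 sheds 150 MW to N17, N22: 75 each.
    N17: 40+75 = 115 > 70
    N22: 120+75 = 195 > 140
  N5 sheds 70 MW to N17, N22, N8: 23 each (1 lost).
    N17: 115+23 = 138 > 70
    N22: 195+23 = 218 > 140
    N8: 90+23 = 113 > 110
Round 3 — N17, N22, N8 trip offline.
  N17 sheds 138 MW: no online neighbours, lost.
  N22 sheds 218 MW: no online neighbours, lost.
  N8 sheds 113 MW: no online neighbours, lost.
No further trips.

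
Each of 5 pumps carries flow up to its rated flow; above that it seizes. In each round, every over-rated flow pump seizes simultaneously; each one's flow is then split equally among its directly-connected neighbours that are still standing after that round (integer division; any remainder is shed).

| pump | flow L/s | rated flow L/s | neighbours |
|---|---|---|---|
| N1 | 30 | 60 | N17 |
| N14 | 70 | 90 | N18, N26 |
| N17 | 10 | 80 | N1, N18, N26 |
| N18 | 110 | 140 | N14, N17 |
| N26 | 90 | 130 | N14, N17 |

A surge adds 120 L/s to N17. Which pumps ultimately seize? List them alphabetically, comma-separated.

N1, N14, N17, N18, N26

Round 1 — N17 at 130 > 80. N17 seizes.
  N17 sheds 130 L/s to N1, N18, N26: 43 each (1 lost).
    N1: 30+43 = 73 > 60
    N18: 110+43 = 153 > 140
    N26: 90+43 = 133 > 130
Round 2 — N1, N18, N26 seize.
  N1 sheds 73 L/s: no online neighbours, lost.
  N18 sheds 153 L/s to N14: 153 each.
    N14: 70+153 = 223 > 90
  N26 sheds 133 L/s to N14: 133 each.
    N14: 223+133 = 356 > 90
Round 3 — N14 seizes.
  N14 sheds 356 L/s: no online neighbours, lost.
No further seizures.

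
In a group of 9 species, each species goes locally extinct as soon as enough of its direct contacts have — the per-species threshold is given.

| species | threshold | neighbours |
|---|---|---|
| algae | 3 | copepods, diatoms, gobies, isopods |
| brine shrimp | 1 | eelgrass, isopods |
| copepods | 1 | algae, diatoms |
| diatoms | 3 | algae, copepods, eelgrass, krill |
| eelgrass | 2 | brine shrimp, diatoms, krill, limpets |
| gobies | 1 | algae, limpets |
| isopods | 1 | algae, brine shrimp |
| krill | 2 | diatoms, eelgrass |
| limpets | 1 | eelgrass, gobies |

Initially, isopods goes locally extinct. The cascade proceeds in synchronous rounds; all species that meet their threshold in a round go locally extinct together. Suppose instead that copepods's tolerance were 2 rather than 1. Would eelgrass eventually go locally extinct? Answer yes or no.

With copepods's tolerance at 2:
Round 1 — isopods goes locally extinct (initial).
Round 2 — checking thresholds:
  algae: 1 of 4 neighbours < 3, not yet.
  brine shrimp: 1 of 2 neighbours ≥ 1, goes locally extinct.
Round 3 — no new extinctions; cascade stops.

no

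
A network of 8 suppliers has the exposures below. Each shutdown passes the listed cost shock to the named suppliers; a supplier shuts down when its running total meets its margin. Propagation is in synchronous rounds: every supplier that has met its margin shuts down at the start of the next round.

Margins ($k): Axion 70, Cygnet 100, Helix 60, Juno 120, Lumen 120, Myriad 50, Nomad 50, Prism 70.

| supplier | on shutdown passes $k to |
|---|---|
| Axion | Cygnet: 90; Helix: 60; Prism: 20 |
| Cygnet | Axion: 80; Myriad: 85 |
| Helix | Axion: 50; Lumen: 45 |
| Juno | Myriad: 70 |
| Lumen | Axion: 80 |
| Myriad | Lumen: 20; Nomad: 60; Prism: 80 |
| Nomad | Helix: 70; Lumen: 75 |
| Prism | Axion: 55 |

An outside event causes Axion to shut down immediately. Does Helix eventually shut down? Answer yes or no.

yes

Round 1 — Axion shuts down (initial).
  Cygnet: +90 → 90 < 100
  Helix: +60 → 60 ≥ 60
  Prism: +20 → 20 < 70
Round 2 — Helix shuts down.
  Lumen: +45 → 45 < 120
No further shutdowns.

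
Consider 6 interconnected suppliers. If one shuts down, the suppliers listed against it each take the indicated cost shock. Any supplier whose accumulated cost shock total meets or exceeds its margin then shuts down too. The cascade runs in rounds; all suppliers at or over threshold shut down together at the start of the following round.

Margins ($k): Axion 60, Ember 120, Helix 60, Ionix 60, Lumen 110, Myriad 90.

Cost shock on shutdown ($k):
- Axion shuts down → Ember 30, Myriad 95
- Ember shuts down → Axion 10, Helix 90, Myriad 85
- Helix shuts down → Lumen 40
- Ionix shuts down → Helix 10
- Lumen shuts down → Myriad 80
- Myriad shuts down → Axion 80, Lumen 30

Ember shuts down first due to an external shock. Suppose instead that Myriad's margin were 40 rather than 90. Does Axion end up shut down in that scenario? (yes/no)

With Myriad's margin at 40:
Round 1 — Ember shuts down (initial).
  Axion: +10 → 10 < 60
  Helix: +90 → 90 ≥ 60
  Myriad: +85 → 85 ≥ 40
Round 2 — Helix, Myriad shut down.
  Axion: +80 → 90 ≥ 60
  Lumen: +40+30 → 70 < 110
Round 3 — Axion shuts down.
No further shutdowns.

yes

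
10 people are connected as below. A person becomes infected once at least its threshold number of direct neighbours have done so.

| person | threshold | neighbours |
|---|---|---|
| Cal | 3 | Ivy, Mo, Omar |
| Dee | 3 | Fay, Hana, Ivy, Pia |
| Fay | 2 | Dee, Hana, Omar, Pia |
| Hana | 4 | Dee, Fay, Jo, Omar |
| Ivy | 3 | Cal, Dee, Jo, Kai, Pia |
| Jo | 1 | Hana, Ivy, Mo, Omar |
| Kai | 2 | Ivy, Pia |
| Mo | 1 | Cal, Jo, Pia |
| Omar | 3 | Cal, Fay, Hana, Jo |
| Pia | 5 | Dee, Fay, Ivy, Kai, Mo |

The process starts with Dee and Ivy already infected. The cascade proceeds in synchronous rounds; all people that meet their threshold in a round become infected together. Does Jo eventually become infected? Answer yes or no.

Round 1 — Dee, Ivy become infected (initial).
Round 2 — checking thresholds:
  Cal: 1 of 3 neighbours < 3, holds.
  Fay: 1 of 4 neighbours < 2, holds.
  Hana: 1 of 4 neighbours < 4, holds.
  Jo: 1 of 4 neighbours ≥ 1, becomes infected.
  Kai: 1 of 2 neighbours < 2, holds.
  Pia: 2 of 5 neighbours < 5, holds.
Round 3 — checking thresholds:
  Cal: 1 of 3 neighbours < 3, holds.
  Fay: 1 of 4 neighbours < 2, holds.
  Hana: 2 of 4 neighbours < 4, holds.
  Kai: 1 of 2 neighbours < 2, holds.
  Mo: 1 of 3 neighbours ≥ 1, becomes infected.
  Omar: 1 of 4 neighbours < 3, holds.
  Pia: 2 of 5 neighbours < 5, holds.
Round 4 — no new infections; cascade stops.

yes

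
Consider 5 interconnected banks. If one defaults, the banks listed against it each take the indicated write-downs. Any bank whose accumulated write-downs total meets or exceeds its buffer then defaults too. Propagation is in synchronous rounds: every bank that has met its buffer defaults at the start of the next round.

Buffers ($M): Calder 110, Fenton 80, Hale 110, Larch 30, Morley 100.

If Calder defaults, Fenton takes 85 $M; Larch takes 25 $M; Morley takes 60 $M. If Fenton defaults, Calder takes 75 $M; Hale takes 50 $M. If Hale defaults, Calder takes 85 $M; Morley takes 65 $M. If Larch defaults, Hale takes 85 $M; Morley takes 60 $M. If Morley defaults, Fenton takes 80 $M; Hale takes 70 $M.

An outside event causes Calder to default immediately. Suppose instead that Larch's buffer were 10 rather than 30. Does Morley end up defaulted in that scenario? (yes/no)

With Larch's buffer at 10:
Round 1 — Calder defaults (initial).
  Fenton: +85 → 85 ≥ 80
  Larch: +25 → 25 ≥ 10
  Morley: +60 → 60 < 100
Round 2 — Fenton, Larch default.
  Hale: +50+85 → 135 ≥ 110
  Morley: +60 → 120 ≥ 100
Round 3 — Hale, Morley default.
No further defaults.

yes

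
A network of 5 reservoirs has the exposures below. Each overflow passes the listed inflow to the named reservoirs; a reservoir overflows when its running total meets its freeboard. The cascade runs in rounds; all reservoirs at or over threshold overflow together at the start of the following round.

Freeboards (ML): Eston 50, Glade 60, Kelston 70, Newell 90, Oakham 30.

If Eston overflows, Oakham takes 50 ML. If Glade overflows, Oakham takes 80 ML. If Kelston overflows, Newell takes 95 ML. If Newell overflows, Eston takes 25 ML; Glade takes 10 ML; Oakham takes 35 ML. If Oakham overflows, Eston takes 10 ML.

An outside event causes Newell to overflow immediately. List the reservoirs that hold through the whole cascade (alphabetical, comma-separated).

Eston, Glade, Kelston

Round 1 — Newell overflows (initial).
  Eston: +25 → 25 < 50
  Glade: +10 → 10 < 60
  Oakham: +35 → 35 ≥ 30
Round 2 — Oakham overflows.
  Eston: +10 → 35 < 50
No further overflows.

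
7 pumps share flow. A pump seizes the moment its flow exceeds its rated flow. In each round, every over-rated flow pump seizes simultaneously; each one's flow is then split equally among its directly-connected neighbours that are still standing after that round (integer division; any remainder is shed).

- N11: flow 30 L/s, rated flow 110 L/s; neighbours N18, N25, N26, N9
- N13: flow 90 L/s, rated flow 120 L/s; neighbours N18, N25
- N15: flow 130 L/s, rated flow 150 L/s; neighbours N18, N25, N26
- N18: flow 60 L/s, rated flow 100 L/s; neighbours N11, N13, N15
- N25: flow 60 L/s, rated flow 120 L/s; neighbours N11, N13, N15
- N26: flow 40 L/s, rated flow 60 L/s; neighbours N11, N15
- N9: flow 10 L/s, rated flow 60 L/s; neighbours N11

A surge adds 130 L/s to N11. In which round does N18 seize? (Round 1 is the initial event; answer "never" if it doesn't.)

4

Round 1 — N11 at 160 > 110. N11 seizes.
  N11 sheds 160 L/s to N18, N25, N26, N9: 40 each.
    N18: 60+40 = 100 ≤ 100
    N25: 60+40 = 100 ≤ 120
    N26: 40+40 = 80 > 60
    N9: 10+40 = 50 ≤ 60
Round 2 — N26 seizes.
  N26 sheds 80 L/s to N15: 80 each.
    N15: 130+80 = 210 > 150
Round 3 — N15 seizes.
  N15 sheds 210 L/s to N18, N25: 105 each.
    N18: 100+105 = 205 > 100
    N25: 100+105 = 205 > 120
Round 4 — N18, N25 seize.
  N18 sheds 205 L/s to N13: 205 each.
    N13: 90+205 = 295 > 120
  N25 sheds 205 L/s to N13: 205 each.
    N13: 295+205 = 500 > 120
Round 5 — N13 seizes.
  N13 sheds 500 L/s: no online neighbours, lost.
No further seizures.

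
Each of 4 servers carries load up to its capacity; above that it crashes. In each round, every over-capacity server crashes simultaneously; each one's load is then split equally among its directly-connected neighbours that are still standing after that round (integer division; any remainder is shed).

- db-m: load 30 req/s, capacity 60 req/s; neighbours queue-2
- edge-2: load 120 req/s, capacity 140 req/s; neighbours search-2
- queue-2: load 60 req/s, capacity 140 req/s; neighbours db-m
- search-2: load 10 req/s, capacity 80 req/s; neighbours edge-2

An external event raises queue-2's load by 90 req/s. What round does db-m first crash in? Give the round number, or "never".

2

Round 1 — queue-2 at 150 > 140. queue-2 crashes.
  queue-2 sheds 150 req/s to db-m: 150 each.
    db-m: 30+150 = 180 > 60
Round 2 — db-m crashes.
  db-m sheds 180 req/s: no online neighbours, lost.
No further crashes.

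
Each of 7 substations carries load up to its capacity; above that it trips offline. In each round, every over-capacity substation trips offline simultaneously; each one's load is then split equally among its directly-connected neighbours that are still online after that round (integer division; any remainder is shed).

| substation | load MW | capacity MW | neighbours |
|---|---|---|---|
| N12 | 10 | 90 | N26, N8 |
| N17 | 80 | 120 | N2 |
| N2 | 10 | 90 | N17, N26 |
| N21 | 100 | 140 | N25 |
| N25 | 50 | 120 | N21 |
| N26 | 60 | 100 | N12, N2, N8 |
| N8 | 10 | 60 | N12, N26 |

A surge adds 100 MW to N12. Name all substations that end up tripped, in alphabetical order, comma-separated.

N12, N17, N2, N26, N8

Round 1 — N12 at 110 > 90. N12 trips offline.
  N12 sheds 110 MW to N26, N8: 55 each.
    N26: 60+55 = 115 > 100
    N8: 10+55 = 65 > 60
Round 2 — N26, N8 trip offline.
  N26 sheds 115 MW to N2: 115 each.
    N2: 10+115 = 125 > 90
  N8 sheds 65 MW: no online neighbours, lost.
Round 3 — N2 trips offline.
  N2 sheds 125 MW to N17: 125 each.
    N17: 80+125 = 205 > 120
Round 4 — N17 trips offline.
  N17 sheds 205 MW: no online neighbours, lost.
No further trips.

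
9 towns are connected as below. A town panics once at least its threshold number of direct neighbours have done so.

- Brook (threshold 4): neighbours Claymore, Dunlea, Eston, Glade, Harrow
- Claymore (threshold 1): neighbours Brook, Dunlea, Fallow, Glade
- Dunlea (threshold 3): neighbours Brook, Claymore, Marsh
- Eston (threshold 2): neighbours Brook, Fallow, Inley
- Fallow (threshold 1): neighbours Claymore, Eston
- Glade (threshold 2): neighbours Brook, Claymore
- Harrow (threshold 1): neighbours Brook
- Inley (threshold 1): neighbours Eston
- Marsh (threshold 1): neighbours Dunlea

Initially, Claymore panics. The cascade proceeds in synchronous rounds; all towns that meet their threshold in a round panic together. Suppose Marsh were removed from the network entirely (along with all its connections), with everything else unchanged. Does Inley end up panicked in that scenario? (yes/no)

no

With Marsh removed:
Round 1 — Claymore panics (initial).
Round 2 — checking thresholds:
  Brook: 1 of 5 neighbours < 4, below threshold.
  Dunlea: 1 of 2 neighbours < 3, below threshold.
  Fallow: 1 of 2 neighbours ≥ 1, panics.
  Glade: 1 of 2 neighbours < 2, below threshold.
Round 3 — no new panics; cascade stops.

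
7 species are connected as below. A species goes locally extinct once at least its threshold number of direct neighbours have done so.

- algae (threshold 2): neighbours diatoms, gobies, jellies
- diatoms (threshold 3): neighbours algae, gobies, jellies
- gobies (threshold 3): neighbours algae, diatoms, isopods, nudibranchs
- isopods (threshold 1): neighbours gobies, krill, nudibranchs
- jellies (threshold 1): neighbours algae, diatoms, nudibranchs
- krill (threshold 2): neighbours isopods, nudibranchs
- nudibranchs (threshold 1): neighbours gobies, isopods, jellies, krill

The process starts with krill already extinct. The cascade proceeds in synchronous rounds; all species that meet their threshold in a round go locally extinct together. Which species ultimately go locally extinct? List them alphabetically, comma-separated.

Round 1 — krill goes locally extinct (initial).
Round 2 — checking thresholds:
  isopods: 1 of 3 neighbours ≥ 1, goes locally extinct.
  nudibranchs: 1 of 4 neighbours ≥ 1, goes locally extinct.
Round 3 — checking thresholds:
  gobies: 2 of 4 neighbours < 3, holds.
  jellies: 1 of 3 neighbours ≥ 1, goes locally extinct.
Round 4 — no new extinctions; cascade stops.

isopods, jellies, krill, nudibranchs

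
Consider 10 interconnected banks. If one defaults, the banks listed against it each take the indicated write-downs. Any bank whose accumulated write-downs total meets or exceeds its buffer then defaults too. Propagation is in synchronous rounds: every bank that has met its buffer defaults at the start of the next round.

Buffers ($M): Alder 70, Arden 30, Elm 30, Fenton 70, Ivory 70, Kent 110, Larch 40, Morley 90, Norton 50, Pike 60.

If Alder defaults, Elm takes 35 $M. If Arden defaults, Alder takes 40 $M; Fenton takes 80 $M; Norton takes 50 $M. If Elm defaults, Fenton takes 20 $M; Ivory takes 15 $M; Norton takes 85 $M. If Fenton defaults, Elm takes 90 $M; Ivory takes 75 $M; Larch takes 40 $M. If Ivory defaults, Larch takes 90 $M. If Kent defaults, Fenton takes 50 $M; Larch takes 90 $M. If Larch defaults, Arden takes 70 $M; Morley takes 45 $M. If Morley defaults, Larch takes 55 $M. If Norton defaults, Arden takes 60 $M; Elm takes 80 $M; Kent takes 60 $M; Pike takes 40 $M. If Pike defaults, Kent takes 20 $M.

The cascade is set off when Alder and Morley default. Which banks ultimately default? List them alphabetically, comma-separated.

Alder, Arden, Elm, Fenton, Ivory, Larch, Morley, Norton

Round 1 — Alder, Morley default (initial).
  Elm: +35 → 35 ≥ 30
  Larch: +55 → 55 ≥ 40
Round 2 — Elm, Larch default.
  Arden: +70 → 70 ≥ 30
  Fenton: +20 → 20 < 70
  Ivory: +15 → 15 < 70
  Norton: +85 → 85 ≥ 50
Round 3 — Arden, Norton default.
  Fenton: +80 → 100 ≥ 70
  Kent: +60 → 60 < 110
  Pike: +40 → 40 < 60
Round 4 — Fenton defaults.
  Ivory: +75 → 90 ≥ 70
Round 5 — Ivory defaults.
No further defaults.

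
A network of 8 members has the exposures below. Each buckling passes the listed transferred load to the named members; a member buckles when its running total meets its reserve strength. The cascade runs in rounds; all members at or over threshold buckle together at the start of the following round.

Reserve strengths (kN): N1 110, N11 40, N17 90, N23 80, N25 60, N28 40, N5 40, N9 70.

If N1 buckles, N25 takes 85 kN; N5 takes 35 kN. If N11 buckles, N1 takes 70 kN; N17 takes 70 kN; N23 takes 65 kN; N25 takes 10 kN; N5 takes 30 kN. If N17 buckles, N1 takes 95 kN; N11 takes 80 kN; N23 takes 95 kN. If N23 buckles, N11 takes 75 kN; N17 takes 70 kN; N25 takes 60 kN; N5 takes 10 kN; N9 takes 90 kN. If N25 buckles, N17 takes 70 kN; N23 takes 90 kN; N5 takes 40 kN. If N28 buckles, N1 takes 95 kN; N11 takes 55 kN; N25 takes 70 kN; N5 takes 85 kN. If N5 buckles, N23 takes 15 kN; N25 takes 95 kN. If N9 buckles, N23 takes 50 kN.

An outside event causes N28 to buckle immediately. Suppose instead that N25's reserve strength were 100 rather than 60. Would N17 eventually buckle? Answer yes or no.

With N25's reserve strength at 100:
Round 1 — N28 buckles (initial).
  N1: +95 → 95 < 110
  N11: +55 → 55 ≥ 40
  N25: +70 → 70 < 100
  N5: +85 → 85 ≥ 40
Round 2 — N11, N5 buckle.
  N1: +70 → 165 ≥ 110
  N17: +70 → 70 < 90
  N23: +65+15 → 80 ≥ 80
  N25: +10+95 → 175 ≥ 100
Round 3 — N1, N23, N25 buckle.
  N17: +70+70 → 210 ≥ 90
  N9: +90 → 90 ≥ 70
Round 4 — N17, N9 buckle.
No further bucklings.

yes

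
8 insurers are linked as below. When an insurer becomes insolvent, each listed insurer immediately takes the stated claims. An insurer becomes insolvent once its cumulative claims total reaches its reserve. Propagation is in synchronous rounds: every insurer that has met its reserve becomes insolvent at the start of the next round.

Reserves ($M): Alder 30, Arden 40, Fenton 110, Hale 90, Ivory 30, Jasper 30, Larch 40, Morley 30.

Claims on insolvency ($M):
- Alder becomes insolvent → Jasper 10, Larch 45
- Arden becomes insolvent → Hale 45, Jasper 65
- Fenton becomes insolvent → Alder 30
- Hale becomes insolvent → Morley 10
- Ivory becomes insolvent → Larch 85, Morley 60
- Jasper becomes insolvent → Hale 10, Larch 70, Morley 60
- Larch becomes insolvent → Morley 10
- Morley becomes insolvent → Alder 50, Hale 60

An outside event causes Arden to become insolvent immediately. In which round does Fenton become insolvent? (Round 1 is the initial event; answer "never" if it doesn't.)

Round 1 — Arden becomes insolvent (initial).
  Hale: +45 → 45 < 90
  Jasper: +65 → 65 ≥ 30
Round 2 — Jasper becomes insolvent.
  Hale: +10 → 55 < 90
  Larch: +70 → 70 ≥ 40
  Morley: +60 → 60 ≥ 30
Round 3 — Larch, Morley become insolvent.
  Alder: +50 → 50 ≥ 30
  Hale: +60 → 115 ≥ 90
Round 4 — Alder, Hale become insolvent.
No further insolvencies.

never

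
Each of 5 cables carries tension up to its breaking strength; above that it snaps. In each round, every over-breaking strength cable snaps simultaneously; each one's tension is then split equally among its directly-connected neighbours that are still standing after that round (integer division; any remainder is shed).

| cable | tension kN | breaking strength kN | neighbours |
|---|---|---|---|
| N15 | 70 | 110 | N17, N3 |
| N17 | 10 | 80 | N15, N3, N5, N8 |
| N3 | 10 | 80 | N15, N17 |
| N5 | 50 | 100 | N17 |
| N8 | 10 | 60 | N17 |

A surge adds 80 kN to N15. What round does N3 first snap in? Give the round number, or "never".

2

Round 1 — N15 at 150 > 110. N15 snaps.
  N15 sheds 150 kN to N17, N3: 75 each.
    N17: 10+75 = 85 > 80
    N3: 10+75 = 85 > 80
Round 2 — N17, N3 snap.
  N17 sheds 85 kN to N5, N8: 42 each (1 lost).
    N5: 50+42 = 92 ≤ 100
    N8: 10+42 = 52 ≤ 60
  N3 sheds 85 kN: no online neighbours, lost.
No further breaks.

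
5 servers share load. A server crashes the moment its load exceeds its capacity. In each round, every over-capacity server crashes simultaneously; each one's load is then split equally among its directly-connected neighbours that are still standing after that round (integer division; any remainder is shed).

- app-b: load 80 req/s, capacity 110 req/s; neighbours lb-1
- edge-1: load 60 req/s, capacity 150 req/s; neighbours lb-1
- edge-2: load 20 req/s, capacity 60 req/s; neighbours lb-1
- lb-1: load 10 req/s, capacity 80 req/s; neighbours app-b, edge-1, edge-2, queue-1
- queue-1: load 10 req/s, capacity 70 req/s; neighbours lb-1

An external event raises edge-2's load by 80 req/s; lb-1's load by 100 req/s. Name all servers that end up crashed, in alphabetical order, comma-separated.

app-b, edge-2, lb-1

Round 1 — edge-2 at 100 > 60; lb-1 at 110 > 80. edge-2, lb-1 crash.
  edge-2 sheds 100 req/s: no online neighbours, lost.
  lb-1 sheds 110 req/s to app-b, edge-1, queue-1: 36 each (2 lost).
    app-b: 80+36 = 116 > 110
    edge-1: 60+36 = 96 ≤ 150
    queue-1: 10+36 = 46 ≤ 70
Round 2 — app-b crashes.
  app-b sheds 116 req/s: no online neighbours, lost.
No further crashes.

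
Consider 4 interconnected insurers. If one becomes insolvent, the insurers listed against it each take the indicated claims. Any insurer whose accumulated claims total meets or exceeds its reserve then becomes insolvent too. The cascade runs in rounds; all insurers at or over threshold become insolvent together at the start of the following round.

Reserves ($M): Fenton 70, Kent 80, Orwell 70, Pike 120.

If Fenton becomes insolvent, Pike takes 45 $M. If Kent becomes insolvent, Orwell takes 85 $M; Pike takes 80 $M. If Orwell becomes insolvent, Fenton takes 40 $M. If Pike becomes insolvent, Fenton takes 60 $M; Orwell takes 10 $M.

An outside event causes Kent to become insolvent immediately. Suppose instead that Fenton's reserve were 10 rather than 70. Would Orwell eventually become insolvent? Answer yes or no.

yes

With Fenton's reserve at 10:
Round 1 — Kent becomes insolvent (initial).
  Orwell: +85 → 85 ≥ 70
  Pike: +80 → 80 < 120
Round 2 — Orwell becomes insolvent.
  Fenton: +40 → 40 ≥ 10
Round 3 — Fenton becomes insolvent.
  Pike: +45 → 125 ≥ 120
Round 4 — Pike becomes insolvent.
No further insolvencies.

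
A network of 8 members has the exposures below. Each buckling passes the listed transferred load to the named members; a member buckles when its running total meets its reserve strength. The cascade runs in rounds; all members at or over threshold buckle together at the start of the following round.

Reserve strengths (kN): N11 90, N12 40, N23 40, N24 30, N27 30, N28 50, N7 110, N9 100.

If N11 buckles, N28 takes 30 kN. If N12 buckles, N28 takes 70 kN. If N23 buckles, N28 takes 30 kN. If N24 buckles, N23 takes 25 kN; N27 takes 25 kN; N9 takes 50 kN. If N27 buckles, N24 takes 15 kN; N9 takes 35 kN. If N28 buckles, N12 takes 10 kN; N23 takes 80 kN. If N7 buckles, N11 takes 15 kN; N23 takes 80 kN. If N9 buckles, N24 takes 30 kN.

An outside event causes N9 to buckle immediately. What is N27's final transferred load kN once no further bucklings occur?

Round 1 — N9 buckles (initial).
  N24: +30 → 30 ≥ 30
Round 2 — N24 buckles.
  N23: +25 → 25 < 40
  N27: +25 → 25 < 30
No further bucklings.

25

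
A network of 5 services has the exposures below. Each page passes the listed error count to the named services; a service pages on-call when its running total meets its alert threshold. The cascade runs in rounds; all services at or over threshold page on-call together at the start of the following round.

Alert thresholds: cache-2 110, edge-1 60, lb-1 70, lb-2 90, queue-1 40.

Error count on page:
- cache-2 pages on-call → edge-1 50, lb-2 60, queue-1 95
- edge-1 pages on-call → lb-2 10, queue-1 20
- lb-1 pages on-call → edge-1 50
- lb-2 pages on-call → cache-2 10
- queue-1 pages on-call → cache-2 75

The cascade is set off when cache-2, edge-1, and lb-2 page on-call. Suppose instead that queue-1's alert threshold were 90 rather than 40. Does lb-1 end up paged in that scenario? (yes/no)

no

With queue-1's alert threshold at 90:
Round 1 — cache-2, edge-1, lb-2 page on-call (initial).
  queue-1: +95+20 → 115 ≥ 90
Round 2 — queue-1 pages on-call.
No further pages.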